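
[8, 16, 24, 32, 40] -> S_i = 8 + 8*i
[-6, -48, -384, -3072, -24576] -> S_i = -6*8^i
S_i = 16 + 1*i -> [16, 17, 18, 19, 20]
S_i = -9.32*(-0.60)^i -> [-9.32, 5.59, -3.36, 2.01, -1.21]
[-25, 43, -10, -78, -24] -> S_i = Random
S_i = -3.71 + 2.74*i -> [-3.71, -0.97, 1.77, 4.51, 7.25]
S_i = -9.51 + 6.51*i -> [-9.51, -3.0, 3.51, 10.02, 16.53]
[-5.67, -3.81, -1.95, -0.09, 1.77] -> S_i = -5.67 + 1.86*i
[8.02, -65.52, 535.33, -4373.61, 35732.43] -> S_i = 8.02*(-8.17)^i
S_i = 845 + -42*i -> [845, 803, 761, 719, 677]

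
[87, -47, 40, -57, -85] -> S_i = Random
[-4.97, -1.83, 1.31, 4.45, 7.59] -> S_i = -4.97 + 3.14*i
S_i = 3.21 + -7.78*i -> [3.21, -4.57, -12.35, -20.13, -27.91]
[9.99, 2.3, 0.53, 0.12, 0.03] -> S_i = 9.99*0.23^i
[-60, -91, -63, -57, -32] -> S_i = Random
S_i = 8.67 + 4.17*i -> [8.67, 12.84, 17.01, 21.18, 25.35]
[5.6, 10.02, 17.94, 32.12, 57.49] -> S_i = 5.60*1.79^i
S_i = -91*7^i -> [-91, -637, -4459, -31213, -218491]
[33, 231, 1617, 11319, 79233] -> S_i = 33*7^i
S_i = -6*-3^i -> [-6, 18, -54, 162, -486]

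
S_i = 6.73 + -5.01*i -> [6.73, 1.72, -3.29, -8.3, -13.31]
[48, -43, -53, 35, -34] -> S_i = Random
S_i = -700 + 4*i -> [-700, -696, -692, -688, -684]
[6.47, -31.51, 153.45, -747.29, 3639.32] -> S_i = 6.47*(-4.87)^i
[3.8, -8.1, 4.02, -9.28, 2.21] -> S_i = Random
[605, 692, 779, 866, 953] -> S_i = 605 + 87*i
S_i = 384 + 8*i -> [384, 392, 400, 408, 416]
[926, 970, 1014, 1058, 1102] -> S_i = 926 + 44*i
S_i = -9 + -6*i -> [-9, -15, -21, -27, -33]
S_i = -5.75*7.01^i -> [-5.75, -40.31, -282.56, -1980.71, -13884.81]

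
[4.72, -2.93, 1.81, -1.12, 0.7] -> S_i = 4.72*(-0.62)^i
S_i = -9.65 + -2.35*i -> [-9.65, -12.0, -14.35, -16.7, -19.05]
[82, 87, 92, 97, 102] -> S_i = 82 + 5*i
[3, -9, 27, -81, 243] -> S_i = 3*-3^i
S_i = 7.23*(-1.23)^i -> [7.23, -8.89, 10.94, -13.45, 16.55]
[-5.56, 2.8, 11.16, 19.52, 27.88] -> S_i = -5.56 + 8.36*i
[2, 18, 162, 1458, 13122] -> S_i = 2*9^i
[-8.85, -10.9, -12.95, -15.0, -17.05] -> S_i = -8.85 + -2.05*i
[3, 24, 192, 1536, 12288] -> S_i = 3*8^i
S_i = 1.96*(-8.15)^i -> [1.96, -15.97, 130.19, -1061.03, 8647.42]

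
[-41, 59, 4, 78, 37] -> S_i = Random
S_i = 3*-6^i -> [3, -18, 108, -648, 3888]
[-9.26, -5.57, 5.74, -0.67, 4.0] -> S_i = Random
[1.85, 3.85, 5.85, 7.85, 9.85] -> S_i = 1.85 + 2.00*i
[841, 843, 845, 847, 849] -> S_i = 841 + 2*i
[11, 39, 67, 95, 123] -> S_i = 11 + 28*i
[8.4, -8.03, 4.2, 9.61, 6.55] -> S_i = Random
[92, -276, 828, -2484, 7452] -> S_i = 92*-3^i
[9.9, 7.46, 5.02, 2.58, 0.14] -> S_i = 9.90 + -2.44*i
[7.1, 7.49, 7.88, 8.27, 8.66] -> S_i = 7.10 + 0.39*i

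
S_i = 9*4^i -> [9, 36, 144, 576, 2304]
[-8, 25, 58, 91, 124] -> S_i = -8 + 33*i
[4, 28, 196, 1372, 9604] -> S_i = 4*7^i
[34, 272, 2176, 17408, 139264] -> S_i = 34*8^i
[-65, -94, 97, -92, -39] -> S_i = Random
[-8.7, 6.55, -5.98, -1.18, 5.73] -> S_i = Random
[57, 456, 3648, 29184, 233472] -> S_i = 57*8^i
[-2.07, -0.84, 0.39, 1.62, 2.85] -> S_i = -2.07 + 1.23*i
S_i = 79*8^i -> [79, 632, 5056, 40448, 323584]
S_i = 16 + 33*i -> [16, 49, 82, 115, 148]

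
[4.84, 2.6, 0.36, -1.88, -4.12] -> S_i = 4.84 + -2.24*i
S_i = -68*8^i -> [-68, -544, -4352, -34816, -278528]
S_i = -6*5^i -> [-6, -30, -150, -750, -3750]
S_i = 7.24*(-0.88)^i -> [7.24, -6.37, 5.61, -4.93, 4.34]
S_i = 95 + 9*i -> [95, 104, 113, 122, 131]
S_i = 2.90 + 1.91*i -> [2.9, 4.81, 6.72, 8.63, 10.54]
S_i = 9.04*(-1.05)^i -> [9.04, -9.49, 9.97, -10.46, 10.99]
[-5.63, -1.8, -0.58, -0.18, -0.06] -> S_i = -5.63*0.32^i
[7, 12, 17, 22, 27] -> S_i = 7 + 5*i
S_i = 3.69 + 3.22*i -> [3.69, 6.91, 10.13, 13.35, 16.57]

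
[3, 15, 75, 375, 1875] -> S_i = 3*5^i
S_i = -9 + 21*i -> [-9, 12, 33, 54, 75]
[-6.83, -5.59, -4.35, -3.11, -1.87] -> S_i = -6.83 + 1.24*i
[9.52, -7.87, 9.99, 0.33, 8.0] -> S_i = Random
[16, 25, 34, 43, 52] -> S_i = 16 + 9*i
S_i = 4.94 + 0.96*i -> [4.94, 5.9, 6.86, 7.82, 8.78]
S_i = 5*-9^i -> [5, -45, 405, -3645, 32805]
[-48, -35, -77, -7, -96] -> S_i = Random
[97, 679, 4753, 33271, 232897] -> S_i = 97*7^i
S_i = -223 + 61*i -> [-223, -162, -101, -40, 21]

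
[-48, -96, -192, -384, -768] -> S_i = -48*2^i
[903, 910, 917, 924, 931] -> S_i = 903 + 7*i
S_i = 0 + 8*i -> [0, 8, 16, 24, 32]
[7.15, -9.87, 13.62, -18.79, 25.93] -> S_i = 7.15*(-1.38)^i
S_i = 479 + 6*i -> [479, 485, 491, 497, 503]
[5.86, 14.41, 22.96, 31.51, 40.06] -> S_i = 5.86 + 8.55*i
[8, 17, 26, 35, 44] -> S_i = 8 + 9*i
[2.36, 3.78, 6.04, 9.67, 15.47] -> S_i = 2.36*1.60^i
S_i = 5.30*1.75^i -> [5.3, 9.28, 16.23, 28.4, 49.71]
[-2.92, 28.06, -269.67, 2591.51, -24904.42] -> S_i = -2.92*(-9.61)^i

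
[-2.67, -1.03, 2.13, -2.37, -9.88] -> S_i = Random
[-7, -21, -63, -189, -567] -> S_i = -7*3^i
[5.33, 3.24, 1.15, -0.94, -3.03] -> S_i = 5.33 + -2.09*i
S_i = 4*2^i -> [4, 8, 16, 32, 64]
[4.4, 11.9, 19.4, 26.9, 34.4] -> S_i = 4.40 + 7.50*i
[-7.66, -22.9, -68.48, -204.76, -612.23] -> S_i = -7.66*2.99^i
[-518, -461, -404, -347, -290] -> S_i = -518 + 57*i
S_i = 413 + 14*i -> [413, 427, 441, 455, 469]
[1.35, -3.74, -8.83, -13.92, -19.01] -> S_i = 1.35 + -5.09*i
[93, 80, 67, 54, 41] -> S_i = 93 + -13*i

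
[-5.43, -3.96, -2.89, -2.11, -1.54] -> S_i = -5.43*0.73^i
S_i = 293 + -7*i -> [293, 286, 279, 272, 265]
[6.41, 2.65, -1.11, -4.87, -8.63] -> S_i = 6.41 + -3.76*i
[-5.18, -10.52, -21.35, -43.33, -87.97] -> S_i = -5.18*2.03^i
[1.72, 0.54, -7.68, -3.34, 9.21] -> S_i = Random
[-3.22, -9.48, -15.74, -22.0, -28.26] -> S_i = -3.22 + -6.26*i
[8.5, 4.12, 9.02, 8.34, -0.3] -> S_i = Random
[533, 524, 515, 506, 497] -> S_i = 533 + -9*i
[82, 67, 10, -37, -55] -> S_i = Random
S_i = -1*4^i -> [-1, -4, -16, -64, -256]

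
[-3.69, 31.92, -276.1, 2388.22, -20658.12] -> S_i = -3.69*(-8.65)^i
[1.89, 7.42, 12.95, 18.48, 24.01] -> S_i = 1.89 + 5.53*i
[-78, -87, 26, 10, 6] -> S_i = Random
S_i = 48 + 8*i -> [48, 56, 64, 72, 80]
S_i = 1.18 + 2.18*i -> [1.18, 3.36, 5.54, 7.72, 9.9]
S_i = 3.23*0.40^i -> [3.23, 1.29, 0.52, 0.21, 0.08]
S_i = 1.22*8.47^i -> [1.22, 10.33, 87.52, 741.33, 6279.04]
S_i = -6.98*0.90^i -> [-6.98, -6.28, -5.65, -5.09, -4.58]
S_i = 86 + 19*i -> [86, 105, 124, 143, 162]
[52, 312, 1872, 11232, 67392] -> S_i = 52*6^i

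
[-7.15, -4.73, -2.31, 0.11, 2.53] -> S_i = -7.15 + 2.42*i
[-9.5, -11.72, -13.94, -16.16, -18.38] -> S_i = -9.50 + -2.22*i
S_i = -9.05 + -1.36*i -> [-9.05, -10.41, -11.77, -13.13, -14.49]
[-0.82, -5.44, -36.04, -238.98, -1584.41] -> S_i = -0.82*6.63^i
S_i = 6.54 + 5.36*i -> [6.54, 11.9, 17.26, 22.62, 27.98]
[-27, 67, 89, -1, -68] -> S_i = Random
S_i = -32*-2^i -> [-32, 64, -128, 256, -512]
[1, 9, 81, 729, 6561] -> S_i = 1*9^i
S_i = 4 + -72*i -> [4, -68, -140, -212, -284]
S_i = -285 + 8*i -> [-285, -277, -269, -261, -253]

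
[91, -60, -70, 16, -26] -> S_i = Random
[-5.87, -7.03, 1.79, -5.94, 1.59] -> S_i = Random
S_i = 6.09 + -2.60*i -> [6.09, 3.49, 0.89, -1.71, -4.31]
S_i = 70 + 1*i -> [70, 71, 72, 73, 74]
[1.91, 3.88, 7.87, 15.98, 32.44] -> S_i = 1.91*2.03^i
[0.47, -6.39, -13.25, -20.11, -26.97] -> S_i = 0.47 + -6.86*i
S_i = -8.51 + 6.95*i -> [-8.51, -1.56, 5.39, 12.34, 19.29]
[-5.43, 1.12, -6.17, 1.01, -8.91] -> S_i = Random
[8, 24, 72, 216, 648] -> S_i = 8*3^i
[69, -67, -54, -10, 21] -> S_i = Random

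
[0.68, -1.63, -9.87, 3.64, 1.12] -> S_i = Random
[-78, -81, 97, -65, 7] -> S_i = Random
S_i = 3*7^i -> [3, 21, 147, 1029, 7203]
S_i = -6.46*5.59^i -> [-6.46, -36.11, -201.86, -1128.41, -6307.83]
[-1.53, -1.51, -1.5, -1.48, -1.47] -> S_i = -1.53*0.99^i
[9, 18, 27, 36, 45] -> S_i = 9 + 9*i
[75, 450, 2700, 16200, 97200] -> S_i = 75*6^i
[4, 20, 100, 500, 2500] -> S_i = 4*5^i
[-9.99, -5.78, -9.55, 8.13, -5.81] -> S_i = Random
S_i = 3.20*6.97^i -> [3.2, 22.3, 155.46, 1083.55, 7552.33]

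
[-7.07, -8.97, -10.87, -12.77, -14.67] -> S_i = -7.07 + -1.90*i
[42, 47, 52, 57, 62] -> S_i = 42 + 5*i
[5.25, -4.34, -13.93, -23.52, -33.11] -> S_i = 5.25 + -9.59*i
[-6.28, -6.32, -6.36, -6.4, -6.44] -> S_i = -6.28 + -0.04*i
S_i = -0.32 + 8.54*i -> [-0.32, 8.22, 16.76, 25.3, 33.84]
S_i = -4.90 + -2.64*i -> [-4.9, -7.54, -10.18, -12.82, -15.46]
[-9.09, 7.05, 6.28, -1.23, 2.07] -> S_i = Random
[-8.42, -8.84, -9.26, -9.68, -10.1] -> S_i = -8.42 + -0.42*i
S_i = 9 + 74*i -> [9, 83, 157, 231, 305]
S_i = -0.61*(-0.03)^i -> [-0.61, 0.02, -0.0, 0.0, -0.0]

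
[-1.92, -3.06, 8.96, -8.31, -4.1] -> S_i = Random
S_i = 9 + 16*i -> [9, 25, 41, 57, 73]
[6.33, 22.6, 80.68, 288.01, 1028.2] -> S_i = 6.33*3.57^i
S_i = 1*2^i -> [1, 2, 4, 8, 16]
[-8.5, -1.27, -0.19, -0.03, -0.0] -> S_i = -8.50*0.15^i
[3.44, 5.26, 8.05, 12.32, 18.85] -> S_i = 3.44*1.53^i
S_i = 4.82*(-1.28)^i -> [4.82, -6.17, 7.9, -10.11, 12.94]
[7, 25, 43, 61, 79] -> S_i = 7 + 18*i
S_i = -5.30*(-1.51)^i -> [-5.3, 8.0, -12.08, 18.25, -27.55]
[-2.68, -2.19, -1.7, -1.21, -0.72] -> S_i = -2.68 + 0.49*i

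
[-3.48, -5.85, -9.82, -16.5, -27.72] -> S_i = -3.48*1.68^i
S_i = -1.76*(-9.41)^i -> [-1.76, 16.56, -155.84, 1466.5, -13799.75]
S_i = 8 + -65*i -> [8, -57, -122, -187, -252]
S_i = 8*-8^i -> [8, -64, 512, -4096, 32768]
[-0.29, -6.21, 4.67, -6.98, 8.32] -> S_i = Random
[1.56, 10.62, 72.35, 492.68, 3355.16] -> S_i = 1.56*6.81^i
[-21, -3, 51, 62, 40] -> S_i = Random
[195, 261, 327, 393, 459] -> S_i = 195 + 66*i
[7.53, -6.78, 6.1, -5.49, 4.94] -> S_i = 7.53*(-0.90)^i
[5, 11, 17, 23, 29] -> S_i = 5 + 6*i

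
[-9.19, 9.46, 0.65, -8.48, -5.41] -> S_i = Random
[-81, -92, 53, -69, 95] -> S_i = Random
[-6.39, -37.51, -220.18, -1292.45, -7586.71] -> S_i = -6.39*5.87^i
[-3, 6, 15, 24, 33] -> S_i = -3 + 9*i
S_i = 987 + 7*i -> [987, 994, 1001, 1008, 1015]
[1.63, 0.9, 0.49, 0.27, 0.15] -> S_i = 1.63*0.55^i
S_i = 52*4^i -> [52, 208, 832, 3328, 13312]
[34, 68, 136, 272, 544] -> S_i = 34*2^i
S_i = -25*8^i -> [-25, -200, -1600, -12800, -102400]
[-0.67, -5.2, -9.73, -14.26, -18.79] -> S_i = -0.67 + -4.53*i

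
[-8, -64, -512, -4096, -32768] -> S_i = -8*8^i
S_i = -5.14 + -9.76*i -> [-5.14, -14.9, -24.66, -34.42, -44.18]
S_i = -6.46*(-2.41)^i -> [-6.46, 15.57, -37.52, 90.42, -217.92]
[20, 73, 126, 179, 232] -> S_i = 20 + 53*i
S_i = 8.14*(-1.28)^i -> [8.14, -10.42, 13.34, -17.07, 21.85]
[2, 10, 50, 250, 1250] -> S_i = 2*5^i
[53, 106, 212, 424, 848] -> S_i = 53*2^i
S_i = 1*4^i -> [1, 4, 16, 64, 256]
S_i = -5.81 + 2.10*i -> [-5.81, -3.71, -1.61, 0.49, 2.59]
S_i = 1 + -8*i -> [1, -7, -15, -23, -31]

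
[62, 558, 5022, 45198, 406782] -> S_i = 62*9^i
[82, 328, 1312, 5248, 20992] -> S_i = 82*4^i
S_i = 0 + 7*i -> [0, 7, 14, 21, 28]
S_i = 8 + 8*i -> [8, 16, 24, 32, 40]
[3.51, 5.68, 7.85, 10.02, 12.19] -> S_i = 3.51 + 2.17*i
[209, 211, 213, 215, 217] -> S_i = 209 + 2*i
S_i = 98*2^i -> [98, 196, 392, 784, 1568]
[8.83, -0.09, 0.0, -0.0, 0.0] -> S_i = 8.83*(-0.01)^i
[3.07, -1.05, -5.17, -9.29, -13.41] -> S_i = 3.07 + -4.12*i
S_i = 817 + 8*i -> [817, 825, 833, 841, 849]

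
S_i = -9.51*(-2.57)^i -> [-9.51, 24.44, -62.81, 161.43, -414.87]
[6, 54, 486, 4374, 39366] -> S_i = 6*9^i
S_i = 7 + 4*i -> [7, 11, 15, 19, 23]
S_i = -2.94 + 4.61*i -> [-2.94, 1.67, 6.28, 10.89, 15.5]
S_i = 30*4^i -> [30, 120, 480, 1920, 7680]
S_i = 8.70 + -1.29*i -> [8.7, 7.41, 6.12, 4.83, 3.54]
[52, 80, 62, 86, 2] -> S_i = Random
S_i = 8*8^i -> [8, 64, 512, 4096, 32768]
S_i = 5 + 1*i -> [5, 6, 7, 8, 9]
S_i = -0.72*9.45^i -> [-0.72, -6.8, -64.3, -607.61, -5741.95]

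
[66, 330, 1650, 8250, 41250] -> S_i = 66*5^i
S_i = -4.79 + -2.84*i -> [-4.79, -7.63, -10.47, -13.31, -16.15]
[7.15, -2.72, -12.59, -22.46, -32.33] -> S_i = 7.15 + -9.87*i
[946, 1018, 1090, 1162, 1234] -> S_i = 946 + 72*i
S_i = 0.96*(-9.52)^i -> [0.96, -9.14, 87.01, -828.29, 7885.31]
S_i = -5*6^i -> [-5, -30, -180, -1080, -6480]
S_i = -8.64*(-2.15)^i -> [-8.64, 18.58, -39.94, 85.87, -184.62]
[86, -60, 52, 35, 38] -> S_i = Random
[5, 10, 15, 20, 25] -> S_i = 5 + 5*i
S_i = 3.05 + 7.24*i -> [3.05, 10.29, 17.53, 24.77, 32.01]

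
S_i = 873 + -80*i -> [873, 793, 713, 633, 553]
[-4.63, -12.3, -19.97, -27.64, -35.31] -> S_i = -4.63 + -7.67*i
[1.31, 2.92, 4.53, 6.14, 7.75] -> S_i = 1.31 + 1.61*i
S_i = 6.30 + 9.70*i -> [6.3, 16.0, 25.7, 35.4, 45.1]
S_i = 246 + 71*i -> [246, 317, 388, 459, 530]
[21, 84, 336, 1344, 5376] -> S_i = 21*4^i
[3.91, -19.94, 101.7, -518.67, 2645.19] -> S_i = 3.91*(-5.10)^i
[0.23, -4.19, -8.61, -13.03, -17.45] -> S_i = 0.23 + -4.42*i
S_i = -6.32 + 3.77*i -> [-6.32, -2.55, 1.22, 4.99, 8.76]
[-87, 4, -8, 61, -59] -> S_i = Random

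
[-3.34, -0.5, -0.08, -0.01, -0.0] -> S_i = -3.34*0.15^i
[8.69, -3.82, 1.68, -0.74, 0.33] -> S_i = 8.69*(-0.44)^i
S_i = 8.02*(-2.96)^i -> [8.02, -23.74, 70.27, -207.99, 615.66]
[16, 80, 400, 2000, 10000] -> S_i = 16*5^i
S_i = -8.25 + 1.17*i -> [-8.25, -7.08, -5.91, -4.74, -3.57]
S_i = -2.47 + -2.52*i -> [-2.47, -4.99, -7.51, -10.03, -12.55]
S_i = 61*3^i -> [61, 183, 549, 1647, 4941]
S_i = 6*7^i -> [6, 42, 294, 2058, 14406]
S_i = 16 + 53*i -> [16, 69, 122, 175, 228]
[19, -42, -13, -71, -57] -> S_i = Random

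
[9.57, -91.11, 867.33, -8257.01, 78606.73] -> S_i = 9.57*(-9.52)^i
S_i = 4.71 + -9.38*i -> [4.71, -4.67, -14.05, -23.43, -32.81]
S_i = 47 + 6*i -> [47, 53, 59, 65, 71]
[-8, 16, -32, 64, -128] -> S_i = -8*-2^i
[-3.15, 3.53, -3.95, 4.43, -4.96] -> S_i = -3.15*(-1.12)^i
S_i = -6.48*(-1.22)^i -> [-6.48, 7.91, -9.64, 11.77, -14.36]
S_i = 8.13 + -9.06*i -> [8.13, -0.93, -9.99, -19.05, -28.11]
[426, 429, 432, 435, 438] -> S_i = 426 + 3*i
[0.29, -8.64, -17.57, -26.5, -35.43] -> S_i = 0.29 + -8.93*i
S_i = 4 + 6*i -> [4, 10, 16, 22, 28]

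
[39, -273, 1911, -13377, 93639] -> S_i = 39*-7^i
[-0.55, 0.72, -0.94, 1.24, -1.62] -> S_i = -0.55*(-1.31)^i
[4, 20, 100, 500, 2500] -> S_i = 4*5^i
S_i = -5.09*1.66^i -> [-5.09, -8.45, -14.03, -23.28, -38.65]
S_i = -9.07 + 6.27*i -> [-9.07, -2.8, 3.47, 9.74, 16.01]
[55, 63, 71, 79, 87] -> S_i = 55 + 8*i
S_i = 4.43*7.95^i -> [4.43, 35.22, 279.99, 2225.9, 17695.88]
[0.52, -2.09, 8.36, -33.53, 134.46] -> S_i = 0.52*(-4.01)^i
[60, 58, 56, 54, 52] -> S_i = 60 + -2*i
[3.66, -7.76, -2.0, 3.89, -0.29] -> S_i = Random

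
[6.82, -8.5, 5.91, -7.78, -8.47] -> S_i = Random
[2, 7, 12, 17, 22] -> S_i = 2 + 5*i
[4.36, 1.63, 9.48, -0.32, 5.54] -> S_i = Random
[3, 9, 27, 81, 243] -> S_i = 3*3^i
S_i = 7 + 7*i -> [7, 14, 21, 28, 35]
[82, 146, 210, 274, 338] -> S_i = 82 + 64*i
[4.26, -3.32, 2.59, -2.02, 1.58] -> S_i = 4.26*(-0.78)^i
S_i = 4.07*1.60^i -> [4.07, 6.51, 10.42, 16.67, 26.67]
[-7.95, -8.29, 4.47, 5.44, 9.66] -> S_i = Random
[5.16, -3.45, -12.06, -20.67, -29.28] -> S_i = 5.16 + -8.61*i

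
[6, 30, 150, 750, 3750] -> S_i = 6*5^i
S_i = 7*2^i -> [7, 14, 28, 56, 112]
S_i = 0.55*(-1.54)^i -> [0.55, -0.85, 1.3, -2.01, 3.09]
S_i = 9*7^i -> [9, 63, 441, 3087, 21609]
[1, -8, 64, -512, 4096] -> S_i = 1*-8^i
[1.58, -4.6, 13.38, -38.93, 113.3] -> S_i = 1.58*(-2.91)^i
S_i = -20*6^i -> [-20, -120, -720, -4320, -25920]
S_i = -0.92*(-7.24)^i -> [-0.92, 6.66, -48.22, 349.14, -2527.8]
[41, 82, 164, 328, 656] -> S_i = 41*2^i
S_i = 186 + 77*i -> [186, 263, 340, 417, 494]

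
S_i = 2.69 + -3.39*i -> [2.69, -0.7, -4.09, -7.48, -10.87]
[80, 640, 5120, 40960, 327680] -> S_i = 80*8^i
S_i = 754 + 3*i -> [754, 757, 760, 763, 766]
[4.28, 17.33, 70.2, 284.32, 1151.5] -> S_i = 4.28*4.05^i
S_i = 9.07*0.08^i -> [9.07, 0.73, 0.06, 0.0, 0.0]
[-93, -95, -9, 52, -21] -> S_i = Random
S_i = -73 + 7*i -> [-73, -66, -59, -52, -45]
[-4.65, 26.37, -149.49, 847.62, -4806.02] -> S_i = -4.65*(-5.67)^i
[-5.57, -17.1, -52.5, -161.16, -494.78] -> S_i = -5.57*3.07^i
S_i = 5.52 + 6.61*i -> [5.52, 12.13, 18.74, 25.35, 31.96]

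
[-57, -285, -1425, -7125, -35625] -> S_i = -57*5^i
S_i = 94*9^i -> [94, 846, 7614, 68526, 616734]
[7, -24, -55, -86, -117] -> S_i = 7 + -31*i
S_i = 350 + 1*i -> [350, 351, 352, 353, 354]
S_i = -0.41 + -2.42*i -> [-0.41, -2.83, -5.25, -7.67, -10.09]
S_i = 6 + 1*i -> [6, 7, 8, 9, 10]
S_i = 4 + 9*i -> [4, 13, 22, 31, 40]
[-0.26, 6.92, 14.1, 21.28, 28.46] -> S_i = -0.26 + 7.18*i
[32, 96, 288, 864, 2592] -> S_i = 32*3^i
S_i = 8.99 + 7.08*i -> [8.99, 16.07, 23.15, 30.23, 37.31]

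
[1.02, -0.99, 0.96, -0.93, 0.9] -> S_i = 1.02*(-0.97)^i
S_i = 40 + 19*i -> [40, 59, 78, 97, 116]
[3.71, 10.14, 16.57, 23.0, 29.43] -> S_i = 3.71 + 6.43*i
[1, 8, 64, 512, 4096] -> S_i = 1*8^i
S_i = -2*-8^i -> [-2, 16, -128, 1024, -8192]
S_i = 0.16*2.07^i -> [0.16, 0.33, 0.69, 1.42, 2.94]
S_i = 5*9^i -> [5, 45, 405, 3645, 32805]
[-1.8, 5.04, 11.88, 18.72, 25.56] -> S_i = -1.80 + 6.84*i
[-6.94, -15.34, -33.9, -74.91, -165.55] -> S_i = -6.94*2.21^i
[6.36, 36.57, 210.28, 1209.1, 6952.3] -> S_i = 6.36*5.75^i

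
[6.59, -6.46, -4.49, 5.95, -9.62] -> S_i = Random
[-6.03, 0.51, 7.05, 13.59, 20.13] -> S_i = -6.03 + 6.54*i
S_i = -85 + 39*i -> [-85, -46, -7, 32, 71]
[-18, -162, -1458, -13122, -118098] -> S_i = -18*9^i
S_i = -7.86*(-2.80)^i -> [-7.86, 22.01, -61.62, 172.54, -483.12]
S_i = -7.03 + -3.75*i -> [-7.03, -10.78, -14.53, -18.28, -22.03]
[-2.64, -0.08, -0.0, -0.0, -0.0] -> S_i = -2.64*0.03^i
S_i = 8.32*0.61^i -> [8.32, 5.08, 3.1, 1.89, 1.15]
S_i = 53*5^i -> [53, 265, 1325, 6625, 33125]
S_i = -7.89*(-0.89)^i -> [-7.89, 7.02, -6.25, 5.56, -4.95]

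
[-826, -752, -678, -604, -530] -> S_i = -826 + 74*i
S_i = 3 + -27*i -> [3, -24, -51, -78, -105]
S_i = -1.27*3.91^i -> [-1.27, -4.97, -19.42, -75.92, -296.83]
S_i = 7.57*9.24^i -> [7.57, 69.95, 646.31, 5971.89, 55180.26]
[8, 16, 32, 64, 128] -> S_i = 8*2^i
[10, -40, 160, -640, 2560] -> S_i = 10*-4^i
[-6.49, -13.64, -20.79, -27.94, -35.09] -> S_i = -6.49 + -7.15*i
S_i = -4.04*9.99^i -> [-4.04, -40.36, -403.19, -4027.89, -40238.64]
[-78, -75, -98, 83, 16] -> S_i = Random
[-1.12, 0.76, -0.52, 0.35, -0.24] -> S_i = -1.12*(-0.68)^i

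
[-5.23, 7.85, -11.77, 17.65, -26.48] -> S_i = -5.23*(-1.50)^i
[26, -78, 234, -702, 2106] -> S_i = 26*-3^i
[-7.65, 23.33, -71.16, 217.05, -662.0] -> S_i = -7.65*(-3.05)^i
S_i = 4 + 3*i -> [4, 7, 10, 13, 16]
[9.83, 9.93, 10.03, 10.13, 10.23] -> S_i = 9.83*1.01^i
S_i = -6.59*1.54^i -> [-6.59, -10.15, -15.63, -24.07, -37.07]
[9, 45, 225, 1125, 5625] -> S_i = 9*5^i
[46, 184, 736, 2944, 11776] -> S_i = 46*4^i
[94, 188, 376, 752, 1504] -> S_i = 94*2^i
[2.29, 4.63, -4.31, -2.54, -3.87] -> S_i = Random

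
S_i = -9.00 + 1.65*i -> [-9.0, -7.35, -5.7, -4.05, -2.4]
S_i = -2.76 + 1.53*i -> [-2.76, -1.23, 0.3, 1.83, 3.36]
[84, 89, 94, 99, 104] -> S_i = 84 + 5*i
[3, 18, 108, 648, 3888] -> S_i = 3*6^i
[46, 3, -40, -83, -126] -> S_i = 46 + -43*i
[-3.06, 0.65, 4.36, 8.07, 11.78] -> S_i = -3.06 + 3.71*i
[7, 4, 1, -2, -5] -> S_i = 7 + -3*i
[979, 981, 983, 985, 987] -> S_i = 979 + 2*i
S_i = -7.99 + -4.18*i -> [-7.99, -12.17, -16.35, -20.53, -24.71]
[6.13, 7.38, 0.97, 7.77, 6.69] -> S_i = Random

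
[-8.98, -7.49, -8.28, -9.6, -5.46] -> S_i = Random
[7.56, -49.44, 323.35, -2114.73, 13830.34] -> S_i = 7.56*(-6.54)^i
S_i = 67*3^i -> [67, 201, 603, 1809, 5427]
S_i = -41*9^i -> [-41, -369, -3321, -29889, -269001]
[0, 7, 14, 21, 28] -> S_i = 0 + 7*i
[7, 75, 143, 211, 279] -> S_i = 7 + 68*i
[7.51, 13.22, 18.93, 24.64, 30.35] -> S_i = 7.51 + 5.71*i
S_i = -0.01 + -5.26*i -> [-0.01, -5.27, -10.53, -15.79, -21.05]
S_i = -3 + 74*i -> [-3, 71, 145, 219, 293]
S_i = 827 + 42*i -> [827, 869, 911, 953, 995]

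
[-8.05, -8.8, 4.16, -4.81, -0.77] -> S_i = Random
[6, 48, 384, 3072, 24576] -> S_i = 6*8^i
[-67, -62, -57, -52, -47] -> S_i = -67 + 5*i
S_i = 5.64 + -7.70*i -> [5.64, -2.06, -9.76, -17.46, -25.16]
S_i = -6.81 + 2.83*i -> [-6.81, -3.98, -1.15, 1.68, 4.51]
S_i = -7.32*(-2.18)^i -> [-7.32, 15.96, -34.79, 75.84, -165.32]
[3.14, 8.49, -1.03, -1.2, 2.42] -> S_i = Random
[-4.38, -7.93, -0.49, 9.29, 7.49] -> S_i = Random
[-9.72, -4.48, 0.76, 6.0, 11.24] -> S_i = -9.72 + 5.24*i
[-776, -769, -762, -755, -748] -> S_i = -776 + 7*i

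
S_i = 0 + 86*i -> [0, 86, 172, 258, 344]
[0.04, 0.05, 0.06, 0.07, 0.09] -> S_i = 0.04*1.22^i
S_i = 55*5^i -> [55, 275, 1375, 6875, 34375]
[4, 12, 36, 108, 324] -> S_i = 4*3^i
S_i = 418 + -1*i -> [418, 417, 416, 415, 414]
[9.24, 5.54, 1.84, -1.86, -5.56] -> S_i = 9.24 + -3.70*i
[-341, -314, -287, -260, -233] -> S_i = -341 + 27*i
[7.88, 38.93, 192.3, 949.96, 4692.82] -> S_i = 7.88*4.94^i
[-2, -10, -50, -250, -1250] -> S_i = -2*5^i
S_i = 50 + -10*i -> [50, 40, 30, 20, 10]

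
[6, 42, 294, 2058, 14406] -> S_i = 6*7^i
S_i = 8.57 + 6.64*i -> [8.57, 15.21, 21.85, 28.49, 35.13]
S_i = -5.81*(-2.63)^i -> [-5.81, 15.28, -40.19, 105.69, -277.97]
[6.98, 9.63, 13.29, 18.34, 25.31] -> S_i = 6.98*1.38^i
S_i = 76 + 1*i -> [76, 77, 78, 79, 80]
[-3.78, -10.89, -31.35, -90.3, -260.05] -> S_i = -3.78*2.88^i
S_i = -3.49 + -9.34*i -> [-3.49, -12.83, -22.17, -31.51, -40.85]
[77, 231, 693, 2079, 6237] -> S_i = 77*3^i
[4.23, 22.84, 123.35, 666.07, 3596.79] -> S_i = 4.23*5.40^i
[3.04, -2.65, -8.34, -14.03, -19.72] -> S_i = 3.04 + -5.69*i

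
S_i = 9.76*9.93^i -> [9.76, 96.92, 962.38, 9556.47, 94895.76]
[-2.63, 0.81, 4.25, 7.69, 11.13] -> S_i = -2.63 + 3.44*i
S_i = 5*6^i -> [5, 30, 180, 1080, 6480]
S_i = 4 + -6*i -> [4, -2, -8, -14, -20]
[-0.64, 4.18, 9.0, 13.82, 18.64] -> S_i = -0.64 + 4.82*i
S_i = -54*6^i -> [-54, -324, -1944, -11664, -69984]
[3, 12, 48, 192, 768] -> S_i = 3*4^i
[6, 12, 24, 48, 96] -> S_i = 6*2^i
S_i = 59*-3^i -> [59, -177, 531, -1593, 4779]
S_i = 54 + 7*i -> [54, 61, 68, 75, 82]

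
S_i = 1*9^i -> [1, 9, 81, 729, 6561]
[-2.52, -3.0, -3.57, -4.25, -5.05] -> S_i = -2.52*1.19^i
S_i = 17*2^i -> [17, 34, 68, 136, 272]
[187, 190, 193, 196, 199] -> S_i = 187 + 3*i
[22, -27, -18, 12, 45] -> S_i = Random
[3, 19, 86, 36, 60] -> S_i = Random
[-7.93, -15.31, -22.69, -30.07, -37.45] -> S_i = -7.93 + -7.38*i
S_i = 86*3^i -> [86, 258, 774, 2322, 6966]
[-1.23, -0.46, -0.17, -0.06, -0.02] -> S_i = -1.23*0.37^i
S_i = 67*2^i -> [67, 134, 268, 536, 1072]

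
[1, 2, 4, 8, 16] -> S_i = 1*2^i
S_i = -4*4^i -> [-4, -16, -64, -256, -1024]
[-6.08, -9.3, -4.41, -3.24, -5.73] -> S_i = Random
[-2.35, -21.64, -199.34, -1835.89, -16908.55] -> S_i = -2.35*9.21^i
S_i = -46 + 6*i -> [-46, -40, -34, -28, -22]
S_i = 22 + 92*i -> [22, 114, 206, 298, 390]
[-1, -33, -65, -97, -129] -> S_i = -1 + -32*i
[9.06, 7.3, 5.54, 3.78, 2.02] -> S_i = 9.06 + -1.76*i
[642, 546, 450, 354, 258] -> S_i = 642 + -96*i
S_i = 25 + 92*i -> [25, 117, 209, 301, 393]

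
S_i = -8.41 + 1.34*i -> [-8.41, -7.07, -5.73, -4.39, -3.05]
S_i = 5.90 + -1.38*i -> [5.9, 4.52, 3.14, 1.76, 0.38]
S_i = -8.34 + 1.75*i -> [-8.34, -6.59, -4.84, -3.09, -1.34]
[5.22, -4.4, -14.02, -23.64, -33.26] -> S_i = 5.22 + -9.62*i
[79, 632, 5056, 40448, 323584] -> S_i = 79*8^i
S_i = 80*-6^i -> [80, -480, 2880, -17280, 103680]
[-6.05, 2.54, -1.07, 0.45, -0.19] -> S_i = -6.05*(-0.42)^i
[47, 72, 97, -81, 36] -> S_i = Random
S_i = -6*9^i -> [-6, -54, -486, -4374, -39366]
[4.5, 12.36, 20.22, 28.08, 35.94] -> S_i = 4.50 + 7.86*i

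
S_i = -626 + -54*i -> [-626, -680, -734, -788, -842]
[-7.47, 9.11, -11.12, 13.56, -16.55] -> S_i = -7.47*(-1.22)^i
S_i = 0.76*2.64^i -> [0.76, 2.01, 5.3, 13.98, 36.92]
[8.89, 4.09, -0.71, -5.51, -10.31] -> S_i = 8.89 + -4.80*i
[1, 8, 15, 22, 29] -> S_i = 1 + 7*i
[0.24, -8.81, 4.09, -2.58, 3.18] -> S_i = Random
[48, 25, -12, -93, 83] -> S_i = Random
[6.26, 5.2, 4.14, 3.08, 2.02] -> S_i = 6.26 + -1.06*i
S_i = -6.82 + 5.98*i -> [-6.82, -0.84, 5.14, 11.12, 17.1]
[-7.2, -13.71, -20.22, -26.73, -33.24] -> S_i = -7.20 + -6.51*i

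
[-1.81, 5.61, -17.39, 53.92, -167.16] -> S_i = -1.81*(-3.10)^i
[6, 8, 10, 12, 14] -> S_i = 6 + 2*i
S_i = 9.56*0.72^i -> [9.56, 6.88, 4.96, 3.57, 2.57]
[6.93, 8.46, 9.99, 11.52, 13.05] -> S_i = 6.93 + 1.53*i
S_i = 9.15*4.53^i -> [9.15, 41.45, 187.77, 850.58, 3853.13]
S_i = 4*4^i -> [4, 16, 64, 256, 1024]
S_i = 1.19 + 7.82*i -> [1.19, 9.01, 16.83, 24.65, 32.47]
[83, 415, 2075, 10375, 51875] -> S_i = 83*5^i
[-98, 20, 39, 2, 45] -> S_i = Random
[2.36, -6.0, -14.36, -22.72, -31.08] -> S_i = 2.36 + -8.36*i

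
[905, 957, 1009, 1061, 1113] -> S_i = 905 + 52*i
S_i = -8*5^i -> [-8, -40, -200, -1000, -5000]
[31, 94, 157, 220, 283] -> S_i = 31 + 63*i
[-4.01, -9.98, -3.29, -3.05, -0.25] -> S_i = Random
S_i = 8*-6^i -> [8, -48, 288, -1728, 10368]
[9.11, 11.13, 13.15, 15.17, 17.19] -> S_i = 9.11 + 2.02*i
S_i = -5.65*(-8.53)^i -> [-5.65, 48.19, -411.1, 3506.68, -29911.94]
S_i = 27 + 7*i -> [27, 34, 41, 48, 55]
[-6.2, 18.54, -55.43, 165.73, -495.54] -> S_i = -6.20*(-2.99)^i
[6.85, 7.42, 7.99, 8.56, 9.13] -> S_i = 6.85 + 0.57*i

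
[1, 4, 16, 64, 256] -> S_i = 1*4^i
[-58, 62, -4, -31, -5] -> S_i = Random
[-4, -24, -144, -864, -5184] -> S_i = -4*6^i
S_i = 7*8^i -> [7, 56, 448, 3584, 28672]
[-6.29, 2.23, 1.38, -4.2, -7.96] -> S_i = Random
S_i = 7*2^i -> [7, 14, 28, 56, 112]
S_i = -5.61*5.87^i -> [-5.61, -32.93, -193.3, -1134.69, -6660.63]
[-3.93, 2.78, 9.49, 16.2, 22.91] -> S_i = -3.93 + 6.71*i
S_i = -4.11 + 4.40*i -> [-4.11, 0.29, 4.69, 9.09, 13.49]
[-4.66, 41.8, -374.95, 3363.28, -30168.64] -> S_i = -4.66*(-8.97)^i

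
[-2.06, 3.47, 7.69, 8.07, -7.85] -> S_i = Random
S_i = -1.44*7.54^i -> [-1.44, -10.86, -81.87, -617.27, -4654.23]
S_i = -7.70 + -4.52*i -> [-7.7, -12.22, -16.74, -21.26, -25.78]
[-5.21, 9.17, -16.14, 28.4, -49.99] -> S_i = -5.21*(-1.76)^i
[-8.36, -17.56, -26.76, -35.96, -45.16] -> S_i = -8.36 + -9.20*i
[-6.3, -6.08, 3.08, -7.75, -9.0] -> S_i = Random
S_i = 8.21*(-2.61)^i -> [8.21, -21.43, 55.93, -145.97, 380.98]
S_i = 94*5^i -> [94, 470, 2350, 11750, 58750]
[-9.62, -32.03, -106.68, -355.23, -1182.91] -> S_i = -9.62*3.33^i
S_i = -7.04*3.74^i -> [-7.04, -26.33, -98.47, -368.29, -1377.4]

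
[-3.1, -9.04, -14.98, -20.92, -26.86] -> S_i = -3.10 + -5.94*i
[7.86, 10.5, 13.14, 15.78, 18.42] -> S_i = 7.86 + 2.64*i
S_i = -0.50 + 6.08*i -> [-0.5, 5.58, 11.66, 17.74, 23.82]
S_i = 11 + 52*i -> [11, 63, 115, 167, 219]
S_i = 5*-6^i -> [5, -30, 180, -1080, 6480]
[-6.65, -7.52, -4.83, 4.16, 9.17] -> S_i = Random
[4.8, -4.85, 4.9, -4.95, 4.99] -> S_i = 4.80*(-1.01)^i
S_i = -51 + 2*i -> [-51, -49, -47, -45, -43]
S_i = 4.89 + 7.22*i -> [4.89, 12.11, 19.33, 26.55, 33.77]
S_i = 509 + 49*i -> [509, 558, 607, 656, 705]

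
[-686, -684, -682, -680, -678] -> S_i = -686 + 2*i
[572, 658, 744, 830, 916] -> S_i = 572 + 86*i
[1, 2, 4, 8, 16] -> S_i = 1*2^i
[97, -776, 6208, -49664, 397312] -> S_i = 97*-8^i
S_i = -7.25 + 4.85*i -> [-7.25, -2.4, 2.45, 7.3, 12.15]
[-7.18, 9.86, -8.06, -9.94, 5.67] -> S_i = Random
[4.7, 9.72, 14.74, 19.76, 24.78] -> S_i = 4.70 + 5.02*i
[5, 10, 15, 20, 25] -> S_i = 5 + 5*i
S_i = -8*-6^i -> [-8, 48, -288, 1728, -10368]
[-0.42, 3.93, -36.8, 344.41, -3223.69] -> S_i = -0.42*(-9.36)^i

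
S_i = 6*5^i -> [6, 30, 150, 750, 3750]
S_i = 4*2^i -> [4, 8, 16, 32, 64]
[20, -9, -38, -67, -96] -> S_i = 20 + -29*i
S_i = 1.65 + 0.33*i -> [1.65, 1.98, 2.31, 2.64, 2.97]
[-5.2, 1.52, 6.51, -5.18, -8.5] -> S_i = Random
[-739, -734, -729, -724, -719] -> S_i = -739 + 5*i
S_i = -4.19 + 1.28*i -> [-4.19, -2.91, -1.63, -0.35, 0.93]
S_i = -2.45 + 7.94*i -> [-2.45, 5.49, 13.43, 21.37, 29.31]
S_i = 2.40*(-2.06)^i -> [2.4, -4.94, 10.18, -20.98, 43.22]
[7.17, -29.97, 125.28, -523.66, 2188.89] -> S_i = 7.17*(-4.18)^i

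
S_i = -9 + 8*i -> [-9, -1, 7, 15, 23]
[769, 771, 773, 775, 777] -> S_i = 769 + 2*i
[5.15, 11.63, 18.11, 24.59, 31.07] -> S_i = 5.15 + 6.48*i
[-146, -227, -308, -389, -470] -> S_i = -146 + -81*i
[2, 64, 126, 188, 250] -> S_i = 2 + 62*i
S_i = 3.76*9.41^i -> [3.76, 35.38, 332.94, 3132.97, 29481.28]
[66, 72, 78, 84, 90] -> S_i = 66 + 6*i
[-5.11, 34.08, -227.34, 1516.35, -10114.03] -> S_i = -5.11*(-6.67)^i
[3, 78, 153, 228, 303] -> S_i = 3 + 75*i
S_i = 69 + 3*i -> [69, 72, 75, 78, 81]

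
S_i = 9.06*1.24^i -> [9.06, 11.23, 13.93, 17.27, 21.42]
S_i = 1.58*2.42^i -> [1.58, 3.82, 9.25, 22.39, 54.19]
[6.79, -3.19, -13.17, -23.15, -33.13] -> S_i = 6.79 + -9.98*i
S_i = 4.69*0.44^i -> [4.69, 2.06, 0.91, 0.4, 0.18]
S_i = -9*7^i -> [-9, -63, -441, -3087, -21609]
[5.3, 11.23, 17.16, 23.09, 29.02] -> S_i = 5.30 + 5.93*i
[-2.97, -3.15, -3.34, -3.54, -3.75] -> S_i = -2.97*1.06^i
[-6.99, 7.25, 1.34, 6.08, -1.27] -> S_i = Random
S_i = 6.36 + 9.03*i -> [6.36, 15.39, 24.42, 33.45, 42.48]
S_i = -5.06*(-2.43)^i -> [-5.06, 12.3, -29.88, 72.61, -176.43]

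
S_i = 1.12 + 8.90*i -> [1.12, 10.02, 18.92, 27.82, 36.72]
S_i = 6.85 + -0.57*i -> [6.85, 6.28, 5.71, 5.14, 4.57]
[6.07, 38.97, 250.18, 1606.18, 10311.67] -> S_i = 6.07*6.42^i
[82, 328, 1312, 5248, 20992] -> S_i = 82*4^i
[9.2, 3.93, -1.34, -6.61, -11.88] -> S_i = 9.20 + -5.27*i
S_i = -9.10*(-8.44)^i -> [-9.1, 76.8, -648.23, 5471.03, -46175.45]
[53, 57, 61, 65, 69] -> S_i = 53 + 4*i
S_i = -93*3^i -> [-93, -279, -837, -2511, -7533]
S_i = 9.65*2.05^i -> [9.65, 19.78, 40.55, 83.14, 170.43]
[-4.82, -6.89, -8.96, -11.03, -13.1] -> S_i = -4.82 + -2.07*i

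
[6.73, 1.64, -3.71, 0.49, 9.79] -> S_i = Random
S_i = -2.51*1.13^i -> [-2.51, -2.84, -3.21, -3.62, -4.09]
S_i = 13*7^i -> [13, 91, 637, 4459, 31213]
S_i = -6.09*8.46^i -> [-6.09, -51.52, -435.87, -3687.47, -31195.99]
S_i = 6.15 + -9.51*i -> [6.15, -3.36, -12.87, -22.38, -31.89]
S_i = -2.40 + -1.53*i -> [-2.4, -3.93, -5.46, -6.99, -8.52]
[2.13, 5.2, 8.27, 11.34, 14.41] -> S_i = 2.13 + 3.07*i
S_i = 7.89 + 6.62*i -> [7.89, 14.51, 21.13, 27.75, 34.37]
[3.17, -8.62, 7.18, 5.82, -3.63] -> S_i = Random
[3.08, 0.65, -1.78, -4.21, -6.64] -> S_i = 3.08 + -2.43*i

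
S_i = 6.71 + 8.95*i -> [6.71, 15.66, 24.61, 33.56, 42.51]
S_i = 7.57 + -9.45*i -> [7.57, -1.88, -11.33, -20.78, -30.23]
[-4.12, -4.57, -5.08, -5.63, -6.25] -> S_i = -4.12*1.11^i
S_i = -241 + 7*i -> [-241, -234, -227, -220, -213]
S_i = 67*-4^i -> [67, -268, 1072, -4288, 17152]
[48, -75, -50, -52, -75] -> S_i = Random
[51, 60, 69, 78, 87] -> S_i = 51 + 9*i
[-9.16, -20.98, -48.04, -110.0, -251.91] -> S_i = -9.16*2.29^i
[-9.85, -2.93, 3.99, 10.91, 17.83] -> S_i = -9.85 + 6.92*i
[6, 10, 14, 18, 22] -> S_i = 6 + 4*i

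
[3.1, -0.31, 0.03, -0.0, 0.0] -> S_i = 3.10*(-0.10)^i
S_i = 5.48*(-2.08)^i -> [5.48, -11.4, 23.71, -49.31, 102.57]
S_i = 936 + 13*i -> [936, 949, 962, 975, 988]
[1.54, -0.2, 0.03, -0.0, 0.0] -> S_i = 1.54*(-0.13)^i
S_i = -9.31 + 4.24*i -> [-9.31, -5.07, -0.83, 3.41, 7.65]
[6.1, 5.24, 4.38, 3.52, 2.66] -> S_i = 6.10 + -0.86*i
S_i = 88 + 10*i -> [88, 98, 108, 118, 128]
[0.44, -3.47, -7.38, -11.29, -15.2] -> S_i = 0.44 + -3.91*i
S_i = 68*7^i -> [68, 476, 3332, 23324, 163268]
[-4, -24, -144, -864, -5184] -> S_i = -4*6^i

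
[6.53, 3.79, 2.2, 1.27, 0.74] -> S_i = 6.53*0.58^i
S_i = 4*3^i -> [4, 12, 36, 108, 324]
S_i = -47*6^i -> [-47, -282, -1692, -10152, -60912]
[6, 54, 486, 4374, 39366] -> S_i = 6*9^i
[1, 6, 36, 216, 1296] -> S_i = 1*6^i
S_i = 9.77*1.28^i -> [9.77, 12.51, 16.01, 20.49, 26.23]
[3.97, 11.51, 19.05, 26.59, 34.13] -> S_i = 3.97 + 7.54*i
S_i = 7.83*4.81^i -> [7.83, 37.66, 181.16, 871.36, 4191.24]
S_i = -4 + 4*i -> [-4, 0, 4, 8, 12]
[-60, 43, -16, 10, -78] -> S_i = Random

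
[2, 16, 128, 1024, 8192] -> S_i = 2*8^i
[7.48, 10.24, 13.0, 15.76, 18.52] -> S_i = 7.48 + 2.76*i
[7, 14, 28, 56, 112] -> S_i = 7*2^i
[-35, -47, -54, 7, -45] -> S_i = Random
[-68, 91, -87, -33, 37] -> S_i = Random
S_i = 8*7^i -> [8, 56, 392, 2744, 19208]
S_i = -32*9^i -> [-32, -288, -2592, -23328, -209952]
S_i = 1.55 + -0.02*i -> [1.55, 1.53, 1.51, 1.49, 1.47]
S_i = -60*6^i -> [-60, -360, -2160, -12960, -77760]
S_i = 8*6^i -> [8, 48, 288, 1728, 10368]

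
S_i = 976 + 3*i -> [976, 979, 982, 985, 988]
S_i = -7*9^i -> [-7, -63, -567, -5103, -45927]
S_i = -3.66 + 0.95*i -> [-3.66, -2.71, -1.76, -0.81, 0.14]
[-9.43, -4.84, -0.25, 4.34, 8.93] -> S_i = -9.43 + 4.59*i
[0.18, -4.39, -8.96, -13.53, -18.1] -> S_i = 0.18 + -4.57*i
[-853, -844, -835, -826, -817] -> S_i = -853 + 9*i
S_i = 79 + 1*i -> [79, 80, 81, 82, 83]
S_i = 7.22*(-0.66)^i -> [7.22, -4.77, 3.15, -2.08, 1.37]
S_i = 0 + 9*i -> [0, 9, 18, 27, 36]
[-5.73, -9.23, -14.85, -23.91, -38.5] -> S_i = -5.73*1.61^i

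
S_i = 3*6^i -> [3, 18, 108, 648, 3888]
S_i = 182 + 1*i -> [182, 183, 184, 185, 186]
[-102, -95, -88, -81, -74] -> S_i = -102 + 7*i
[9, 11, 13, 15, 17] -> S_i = 9 + 2*i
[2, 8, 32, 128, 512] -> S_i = 2*4^i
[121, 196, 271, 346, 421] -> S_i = 121 + 75*i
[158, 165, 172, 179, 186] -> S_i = 158 + 7*i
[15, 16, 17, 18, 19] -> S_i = 15 + 1*i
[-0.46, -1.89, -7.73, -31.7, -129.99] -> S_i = -0.46*4.10^i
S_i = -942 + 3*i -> [-942, -939, -936, -933, -930]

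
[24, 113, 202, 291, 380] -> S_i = 24 + 89*i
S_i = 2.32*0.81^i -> [2.32, 1.88, 1.52, 1.23, 1.0]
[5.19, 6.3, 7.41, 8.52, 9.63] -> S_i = 5.19 + 1.11*i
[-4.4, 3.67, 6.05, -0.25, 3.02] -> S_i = Random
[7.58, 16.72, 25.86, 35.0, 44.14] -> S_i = 7.58 + 9.14*i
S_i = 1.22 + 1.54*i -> [1.22, 2.76, 4.3, 5.84, 7.38]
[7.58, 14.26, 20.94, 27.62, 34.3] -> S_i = 7.58 + 6.68*i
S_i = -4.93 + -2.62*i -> [-4.93, -7.55, -10.17, -12.79, -15.41]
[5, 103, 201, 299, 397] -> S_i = 5 + 98*i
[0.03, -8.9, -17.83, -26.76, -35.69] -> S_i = 0.03 + -8.93*i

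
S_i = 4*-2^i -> [4, -8, 16, -32, 64]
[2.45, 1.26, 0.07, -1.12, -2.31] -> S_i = 2.45 + -1.19*i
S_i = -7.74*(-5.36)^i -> [-7.74, 41.49, -222.37, 1191.89, -6388.52]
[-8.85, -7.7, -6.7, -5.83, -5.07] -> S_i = -8.85*0.87^i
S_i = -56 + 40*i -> [-56, -16, 24, 64, 104]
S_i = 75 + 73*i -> [75, 148, 221, 294, 367]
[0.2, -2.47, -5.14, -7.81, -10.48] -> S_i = 0.20 + -2.67*i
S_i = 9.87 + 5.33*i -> [9.87, 15.2, 20.53, 25.86, 31.19]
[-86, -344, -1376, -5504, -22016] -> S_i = -86*4^i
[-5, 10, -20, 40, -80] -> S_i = -5*-2^i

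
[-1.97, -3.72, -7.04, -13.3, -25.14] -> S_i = -1.97*1.89^i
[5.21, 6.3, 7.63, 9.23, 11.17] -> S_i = 5.21*1.21^i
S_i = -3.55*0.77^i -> [-3.55, -2.73, -2.1, -1.62, -1.25]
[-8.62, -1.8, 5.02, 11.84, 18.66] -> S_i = -8.62 + 6.82*i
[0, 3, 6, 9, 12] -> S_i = 0 + 3*i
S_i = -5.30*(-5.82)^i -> [-5.3, 30.85, -179.52, 1044.83, -6080.9]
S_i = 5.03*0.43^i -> [5.03, 2.16, 0.93, 0.4, 0.17]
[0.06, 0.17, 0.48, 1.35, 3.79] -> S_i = 0.06*2.82^i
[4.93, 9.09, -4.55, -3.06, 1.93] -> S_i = Random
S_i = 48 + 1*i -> [48, 49, 50, 51, 52]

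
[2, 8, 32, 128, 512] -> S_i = 2*4^i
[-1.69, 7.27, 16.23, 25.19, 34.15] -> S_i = -1.69 + 8.96*i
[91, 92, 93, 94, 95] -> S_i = 91 + 1*i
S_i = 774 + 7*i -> [774, 781, 788, 795, 802]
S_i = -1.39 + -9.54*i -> [-1.39, -10.93, -20.47, -30.01, -39.55]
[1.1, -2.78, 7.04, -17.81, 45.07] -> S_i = 1.10*(-2.53)^i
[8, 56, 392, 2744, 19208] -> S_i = 8*7^i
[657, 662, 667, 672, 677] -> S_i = 657 + 5*i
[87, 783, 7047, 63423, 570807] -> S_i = 87*9^i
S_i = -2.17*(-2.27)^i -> [-2.17, 4.93, -11.18, 25.38, -57.62]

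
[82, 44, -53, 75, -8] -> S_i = Random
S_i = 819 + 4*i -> [819, 823, 827, 831, 835]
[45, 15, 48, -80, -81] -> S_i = Random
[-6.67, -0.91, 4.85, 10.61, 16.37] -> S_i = -6.67 + 5.76*i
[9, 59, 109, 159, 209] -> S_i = 9 + 50*i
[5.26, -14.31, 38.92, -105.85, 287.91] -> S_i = 5.26*(-2.72)^i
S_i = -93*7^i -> [-93, -651, -4557, -31899, -223293]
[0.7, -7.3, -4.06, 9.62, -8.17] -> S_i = Random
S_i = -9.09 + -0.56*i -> [-9.09, -9.65, -10.21, -10.77, -11.33]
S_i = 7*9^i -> [7, 63, 567, 5103, 45927]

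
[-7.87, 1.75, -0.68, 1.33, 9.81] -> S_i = Random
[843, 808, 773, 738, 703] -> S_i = 843 + -35*i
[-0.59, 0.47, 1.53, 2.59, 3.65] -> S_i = -0.59 + 1.06*i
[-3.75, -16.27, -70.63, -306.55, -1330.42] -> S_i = -3.75*4.34^i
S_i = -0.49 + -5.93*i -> [-0.49, -6.42, -12.35, -18.28, -24.21]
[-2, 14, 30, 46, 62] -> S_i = -2 + 16*i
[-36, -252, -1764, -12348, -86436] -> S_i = -36*7^i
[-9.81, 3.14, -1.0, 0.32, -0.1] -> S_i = -9.81*(-0.32)^i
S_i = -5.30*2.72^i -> [-5.3, -14.42, -39.21, -106.66, -290.1]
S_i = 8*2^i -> [8, 16, 32, 64, 128]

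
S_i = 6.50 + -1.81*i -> [6.5, 4.69, 2.88, 1.07, -0.74]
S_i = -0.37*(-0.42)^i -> [-0.37, 0.16, -0.07, 0.03, -0.01]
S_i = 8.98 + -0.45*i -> [8.98, 8.53, 8.08, 7.63, 7.18]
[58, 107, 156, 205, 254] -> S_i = 58 + 49*i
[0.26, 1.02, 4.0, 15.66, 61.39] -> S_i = 0.26*3.92^i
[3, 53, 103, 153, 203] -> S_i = 3 + 50*i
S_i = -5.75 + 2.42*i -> [-5.75, -3.33, -0.91, 1.51, 3.93]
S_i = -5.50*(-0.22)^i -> [-5.5, 1.21, -0.27, 0.06, -0.01]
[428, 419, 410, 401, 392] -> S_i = 428 + -9*i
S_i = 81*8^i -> [81, 648, 5184, 41472, 331776]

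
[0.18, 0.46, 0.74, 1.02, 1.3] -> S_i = 0.18 + 0.28*i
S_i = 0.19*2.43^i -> [0.19, 0.46, 1.12, 2.73, 6.62]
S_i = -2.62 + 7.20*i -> [-2.62, 4.58, 11.78, 18.98, 26.18]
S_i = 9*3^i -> [9, 27, 81, 243, 729]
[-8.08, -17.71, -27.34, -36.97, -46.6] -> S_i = -8.08 + -9.63*i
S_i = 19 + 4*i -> [19, 23, 27, 31, 35]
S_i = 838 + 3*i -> [838, 841, 844, 847, 850]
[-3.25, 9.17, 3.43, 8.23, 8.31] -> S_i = Random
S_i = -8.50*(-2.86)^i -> [-8.5, 24.31, -69.53, 198.85, -568.7]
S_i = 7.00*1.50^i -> [7.0, 10.5, 15.75, 23.62, 35.44]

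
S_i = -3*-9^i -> [-3, 27, -243, 2187, -19683]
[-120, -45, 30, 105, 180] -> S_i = -120 + 75*i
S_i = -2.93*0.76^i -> [-2.93, -2.23, -1.69, -1.29, -0.98]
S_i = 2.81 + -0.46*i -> [2.81, 2.35, 1.89, 1.43, 0.97]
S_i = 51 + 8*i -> [51, 59, 67, 75, 83]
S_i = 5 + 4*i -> [5, 9, 13, 17, 21]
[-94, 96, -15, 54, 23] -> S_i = Random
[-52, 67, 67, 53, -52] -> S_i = Random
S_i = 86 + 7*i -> [86, 93, 100, 107, 114]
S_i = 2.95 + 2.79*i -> [2.95, 5.74, 8.53, 11.32, 14.11]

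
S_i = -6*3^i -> [-6, -18, -54, -162, -486]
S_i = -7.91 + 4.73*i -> [-7.91, -3.18, 1.55, 6.28, 11.01]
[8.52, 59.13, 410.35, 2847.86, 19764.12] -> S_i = 8.52*6.94^i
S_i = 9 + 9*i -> [9, 18, 27, 36, 45]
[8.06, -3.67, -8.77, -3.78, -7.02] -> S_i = Random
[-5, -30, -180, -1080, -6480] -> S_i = -5*6^i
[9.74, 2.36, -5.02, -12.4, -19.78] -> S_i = 9.74 + -7.38*i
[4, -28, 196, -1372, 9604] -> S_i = 4*-7^i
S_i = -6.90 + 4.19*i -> [-6.9, -2.71, 1.48, 5.67, 9.86]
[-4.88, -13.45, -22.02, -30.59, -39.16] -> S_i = -4.88 + -8.57*i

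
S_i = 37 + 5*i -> [37, 42, 47, 52, 57]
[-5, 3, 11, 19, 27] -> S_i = -5 + 8*i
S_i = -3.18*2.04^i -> [-3.18, -6.49, -13.23, -27.0, -55.07]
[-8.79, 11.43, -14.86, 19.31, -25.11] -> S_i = -8.79*(-1.30)^i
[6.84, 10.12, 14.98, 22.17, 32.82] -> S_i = 6.84*1.48^i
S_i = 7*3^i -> [7, 21, 63, 189, 567]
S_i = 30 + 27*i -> [30, 57, 84, 111, 138]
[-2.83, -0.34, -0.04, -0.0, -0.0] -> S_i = -2.83*0.12^i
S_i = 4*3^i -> [4, 12, 36, 108, 324]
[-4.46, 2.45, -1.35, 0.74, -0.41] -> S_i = -4.46*(-0.55)^i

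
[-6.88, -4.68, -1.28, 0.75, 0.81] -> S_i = Random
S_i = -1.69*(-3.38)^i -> [-1.69, 5.71, -19.31, 65.26, -220.57]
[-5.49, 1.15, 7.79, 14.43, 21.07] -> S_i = -5.49 + 6.64*i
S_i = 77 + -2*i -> [77, 75, 73, 71, 69]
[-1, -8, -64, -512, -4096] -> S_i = -1*8^i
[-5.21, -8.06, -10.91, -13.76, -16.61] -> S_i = -5.21 + -2.85*i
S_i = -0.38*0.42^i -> [-0.38, -0.16, -0.07, -0.03, -0.01]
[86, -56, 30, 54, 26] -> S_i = Random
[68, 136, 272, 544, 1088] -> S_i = 68*2^i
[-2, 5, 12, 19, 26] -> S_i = -2 + 7*i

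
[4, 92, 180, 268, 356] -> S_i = 4 + 88*i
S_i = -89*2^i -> [-89, -178, -356, -712, -1424]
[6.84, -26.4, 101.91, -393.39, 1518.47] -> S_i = 6.84*(-3.86)^i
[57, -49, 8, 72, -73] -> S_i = Random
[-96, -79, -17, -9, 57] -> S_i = Random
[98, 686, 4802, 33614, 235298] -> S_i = 98*7^i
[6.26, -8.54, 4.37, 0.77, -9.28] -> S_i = Random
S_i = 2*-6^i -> [2, -12, 72, -432, 2592]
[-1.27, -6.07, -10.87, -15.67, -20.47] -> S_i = -1.27 + -4.80*i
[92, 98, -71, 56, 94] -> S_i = Random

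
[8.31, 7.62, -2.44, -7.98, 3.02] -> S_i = Random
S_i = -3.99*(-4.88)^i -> [-3.99, 19.47, -95.02, 463.69, -2262.83]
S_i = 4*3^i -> [4, 12, 36, 108, 324]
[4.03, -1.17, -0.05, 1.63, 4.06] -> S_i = Random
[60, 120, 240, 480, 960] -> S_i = 60*2^i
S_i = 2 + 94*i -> [2, 96, 190, 284, 378]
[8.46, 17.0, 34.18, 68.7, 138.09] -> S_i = 8.46*2.01^i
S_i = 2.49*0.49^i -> [2.49, 1.22, 0.6, 0.29, 0.14]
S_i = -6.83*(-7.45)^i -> [-6.83, 50.88, -379.08, 2824.16, -21040.0]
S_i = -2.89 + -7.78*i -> [-2.89, -10.67, -18.45, -26.23, -34.01]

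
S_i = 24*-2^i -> [24, -48, 96, -192, 384]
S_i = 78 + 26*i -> [78, 104, 130, 156, 182]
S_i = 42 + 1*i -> [42, 43, 44, 45, 46]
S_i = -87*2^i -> [-87, -174, -348, -696, -1392]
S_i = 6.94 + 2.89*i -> [6.94, 9.83, 12.72, 15.61, 18.5]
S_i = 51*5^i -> [51, 255, 1275, 6375, 31875]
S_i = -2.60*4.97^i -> [-2.6, -12.92, -64.22, -319.19, -1586.35]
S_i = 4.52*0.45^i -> [4.52, 2.03, 0.92, 0.41, 0.19]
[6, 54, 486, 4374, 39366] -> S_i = 6*9^i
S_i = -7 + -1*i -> [-7, -8, -9, -10, -11]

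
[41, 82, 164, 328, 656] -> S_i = 41*2^i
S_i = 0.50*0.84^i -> [0.5, 0.42, 0.35, 0.3, 0.25]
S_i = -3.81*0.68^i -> [-3.81, -2.59, -1.76, -1.2, -0.81]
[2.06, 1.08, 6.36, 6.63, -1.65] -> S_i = Random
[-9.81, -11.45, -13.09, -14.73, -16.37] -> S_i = -9.81 + -1.64*i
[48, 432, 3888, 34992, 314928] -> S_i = 48*9^i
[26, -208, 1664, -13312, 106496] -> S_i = 26*-8^i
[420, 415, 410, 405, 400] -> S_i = 420 + -5*i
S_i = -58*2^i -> [-58, -116, -232, -464, -928]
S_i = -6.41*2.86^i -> [-6.41, -18.33, -52.43, -149.95, -428.87]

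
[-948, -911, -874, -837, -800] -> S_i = -948 + 37*i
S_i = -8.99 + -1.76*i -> [-8.99, -10.75, -12.51, -14.27, -16.03]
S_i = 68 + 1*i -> [68, 69, 70, 71, 72]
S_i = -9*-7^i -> [-9, 63, -441, 3087, -21609]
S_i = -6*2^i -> [-6, -12, -24, -48, -96]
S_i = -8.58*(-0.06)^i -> [-8.58, 0.51, -0.03, 0.0, -0.0]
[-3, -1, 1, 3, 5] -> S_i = -3 + 2*i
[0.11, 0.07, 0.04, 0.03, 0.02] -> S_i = 0.11*0.63^i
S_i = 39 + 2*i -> [39, 41, 43, 45, 47]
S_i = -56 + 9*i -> [-56, -47, -38, -29, -20]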